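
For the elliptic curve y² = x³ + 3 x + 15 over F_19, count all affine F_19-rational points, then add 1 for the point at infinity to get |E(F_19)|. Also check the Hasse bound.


Affine points = {(1, 0), (8, 0), (9, 7), (9, 12), (10, 0), (11, 7), (11, 12), (13, 3), (13, 16), (16, 6), (16, 13), (17, 1), (17, 18), (18, 7), (18, 12)}; affine count = 15; |E(F_19)| = 16.

Discriminant check: Δ ∝ 4a³ + 27b² = 4·3³ + 27·15² = 4·27 + 27·225 ≡ 8 (mod 19). Nonzero ⇒ E is nonsingular.
For each x ∈ F_19, compute rhs = x³ + 3·x + 15 mod 19, then count y ∈ F_19 with y² ≡ rhs.
  x = 0: rhs = 15, matching y values: none (0 points).
  x = 1: rhs = 0, matching y values: 0 (1 points).
  x = 2: rhs = 10, matching y values: none (0 points).
  x = 3: rhs = 13, matching y values: none (0 points).
  x = 4: rhs = 15, matching y values: none (0 points).
  x = 5: rhs = 3, matching y values: none (0 points).
  x = 6: rhs = 2, matching y values: none (0 points).
  x = 7: rhs = 18, matching y values: none (0 points).
  x = 8: rhs = 0, matching y values: 0 (1 points).
  x = 9: rhs = 11, matching y values: 7, 12 (2 points).
  x = 10: rhs = 0, matching y values: 0 (1 points).
  x = 11: rhs = 11, matching y values: 7, 12 (2 points).
  x = 12: rhs = 12, matching y values: none (0 points).
  x = 13: rhs = 9, matching y values: 3, 16 (2 points).
  x = 14: rhs = 8, matching y values: none (0 points).
  x = 15: rhs = 15, matching y values: none (0 points).
  x = 16: rhs = 17, matching y values: 6, 13 (2 points).
  x = 17: rhs = 1, matching y values: 1, 18 (2 points).
  x = 18: rhs = 11, matching y values: 7, 12 (2 points).
Total affine count: 15.
Full point count |E(F_19)| = 15 + 1 = 16.
Hasse bound: |16 − (19+1)| = |-4| = 4 ≤ 2√19 ≈ 8.7178 ✓.


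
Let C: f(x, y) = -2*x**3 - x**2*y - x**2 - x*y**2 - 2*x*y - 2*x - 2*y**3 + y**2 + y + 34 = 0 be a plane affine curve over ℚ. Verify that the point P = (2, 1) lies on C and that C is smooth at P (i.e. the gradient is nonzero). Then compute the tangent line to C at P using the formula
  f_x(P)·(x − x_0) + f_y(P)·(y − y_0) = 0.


Tangent line at P: -37*x - 15*y + 89 = 0.

Step 1: f(2, 1) = 0, so P lies on C.
Step 2: partial derivatives
  f_x(x, y) = -6*x**2 - 2*x*y - 2*x - y**2 - 2*y - 2, f_y(x, y) = -x**2 - 2*x*y - 2*x - 6*y**2 + 2*y + 1.
  f_x(P) = -37, f_y(P) = -15 (gradient nonzero, so P is smooth).
Step 3: tangent line at P: -37·(x − 2) + -15·(y − 1) = 0.
Expanding: -37*x - 15*y + 89 = 0.


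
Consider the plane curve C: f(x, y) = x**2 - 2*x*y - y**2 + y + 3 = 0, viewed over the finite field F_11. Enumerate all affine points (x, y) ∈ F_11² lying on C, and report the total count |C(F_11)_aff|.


Affine F_11-points: {(2, 3), (2, 5), (4, 1), (4, 3), (7, 2), (7, 7), (8, 2), (8, 5), (9, 1), (9, 4), (10, 4), (10, 10)}; count = 12.

For each of the 121 pairs (x, y) ∈ F_11², evaluate f(x, y) mod 11. Record the zeros.
  x = 0: [0↦3, 1↦3, 2↦1, 3↦8, 4↦2, 5↦5, 6↦6, 7↦5, 8↦2, 9↦8, 10↦1]  zeros at y ∈ ∅
  x = 1: [0↦4, 1↦2, 2↦9, 3↦3, 4↦6, 5↦7, 6↦6, 7↦3, 8↦9, 9↦2, 10↦4]  zeros at y ∈ ∅
  x = 2: [0↦7, 1↦3, 2↦8, 3↦0, 4↦1, 5↦0, 6↦8, 7↦3, 8↦7, 9↦9, 10↦9]  zeros at y ∈ {3, 5}
  x = 3: [0↦1, 1↦6, 2↦9, 3↦10, 4↦9, 5↦6, 6↦1, 7↦5, 8↦7, 9↦7, 10↦5]  zeros at y ∈ ∅
  x = 4: [0↦8, 1↦0, 2↦1, 3↦0, 4↦8, 5↦3, 6↦7, 7↦9, 8↦9, 9↦7, 10↦3]  zeros at y ∈ {1, 3}
  x = 5: [0↦6, 1↦7, 2↦6, 3↦3, 4↦9, 5↦2, 6↦4, 7↦4, 8↦2, 9↦9, 10↦3]  zeros at y ∈ ∅
  x = 6: [0↦6, 1↦5, 2↦2, 3↦8, 4↦1, 5↦3, 6↦3, 7↦1, 8↦8, 9↦2, 10↦5]  zeros at y ∈ ∅
  x = 7: [0↦8, 1↦5, 2↦0, 3↦4, 4↦6, 5↦6, 6↦4, 7↦0, 8↦5, 9↦8, 10↦9]  zeros at y ∈ {2, 7}
  x = 8: [0↦1, 1↦7, 2↦0, 3↦2, 4↦2, 5↦0, 6↦7, 7↦1, 8↦4, 9↦5, 10↦4]  zeros at y ∈ {2, 5}
  x = 9: [0↦7, 1↦0, 2↦2, 3↦2, 4↦0, 5↦7, 6↦1, 7↦4, 8↦5, 9↦4, 10↦1]  zeros at y ∈ {1, 4}
  x = 10: [0↦4, 1↦6, 2↦6, 3↦4, 4↦0, 5↦5, 6↦8, 7↦9, 8↦8, 9↦5, 10↦0]  zeros at y ∈ {4, 10}
Collecting zeros: affine points = {(2, 3), (2, 5), (4, 1), (4, 3), (7, 2), (7, 7), (8, 2), (8, 5), (9, 1), (9, 4), (10, 4), (10, 10)}.
Total count |C(F_11)_aff| = 12.


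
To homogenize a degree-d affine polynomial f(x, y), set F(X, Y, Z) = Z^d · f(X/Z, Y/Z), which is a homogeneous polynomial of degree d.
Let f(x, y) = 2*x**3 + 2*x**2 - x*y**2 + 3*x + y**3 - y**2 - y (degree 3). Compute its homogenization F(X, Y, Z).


F(X, Y, Z) = 2*X**3 + 2*X**2*Z - X*Y**2 + 3*X*Z**2 + Y**3 - Y**2*Z - Y*Z**2

deg(f) = 3.
Substitute x = X/Z, y = Y/Z into f, then multiply by Z^3.
  monomial 2·x^3·y^0 ↦ 2·X^3·Y^0·Z^0.
  monomial 2·x^2·y^0 ↦ 2·X^2·Y^0·Z^1.
  monomial -1·x^1·y^2 ↦ -1·X^1·Y^2·Z^0.
  monomial 3·x^1·y^0 ↦ 3·X^1·Y^0·Z^2.
  monomial 1·x^0·y^3 ↦ 1·X^0·Y^3·Z^0.
  monomial -1·x^0·y^2 ↦ -1·X^0·Y^2·Z^1.
  monomial -1·x^0·y^1 ↦ -1·X^0·Y^1·Z^2.
Collecting: F(X, Y, Z) = 2*X**3 + 2*X**2*Z - X*Y**2 + 3*X*Z**2 + Y**3 - Y**2*Z - Y*Z**2.


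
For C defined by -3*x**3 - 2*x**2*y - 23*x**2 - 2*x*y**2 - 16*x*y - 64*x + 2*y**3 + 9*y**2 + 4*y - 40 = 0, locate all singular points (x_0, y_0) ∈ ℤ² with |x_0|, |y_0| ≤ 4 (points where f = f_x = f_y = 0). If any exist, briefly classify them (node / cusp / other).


Singular points: {(-2, -2)}; classification: node.

Compute partial derivatives:
  f_x = -9*x**2 - 4*x*y - 46*x - 2*y**2 - 16*y - 64.
  f_y = -2*x**2 - 4*x*y - 16*x + 6*y**2 + 18*y + 4.
Scan x_0 ∈ {−4, ..., 4}. For each x_0, f_y(x_0, y) is a polynomial in y; find its integer roots y ∈ {−4, ..., 4}, then test f_x and f at those candidates.
  x = -4: f_y(-4, y) = 6*y**2 + 34*y + 36; no integer root y with |y| ≤ 4.
  x = -3: f_y(-3, y) = 6*y**2 + 30*y + 34; no integer root y with |y| ≤ 4.
  x = -2: f_y(-2, y) = 6*y**2 + 26*y + 28; vanishes at y ∈ {-2}. (-2, -2): f_x = 0, f = 0 — SINGULAR.
  x = -1: f_y(-1, y) = 6*y**2 + 22*y + 18; no integer root y with |y| ≤ 4.
  x = 0: f_y(0, y) = 6*y**2 + 18*y + 4; no integer root y with |y| ≤ 4.
  x = 1: f_y(1, y) = 6*y**2 + 14*y - 14; no integer root y with |y| ≤ 4.
  x = 2: f_y(2, y) = 6*y**2 + 10*y - 36; no integer root y with |y| ≤ 4.
  x = 3: f_y(3, y) = 6*y**2 + 6*y - 62; no integer root y with |y| ≤ 4.
  x = 4: f_y(4, y) = 6*y**2 + 2*y - 92; no integer root y with |y| ≤ 4.
Only singular point on the grid: (-2, -2).
Classify: substitute x = -2 + u, y = -2 + v and expand: f = -3*u**3 - 2*u**2*v - u**2 - 2*u*v**2 + 2*v**3 + v**2.
No constant or linear terms (consistent with a singular point). Quadratic part: -u**2 + v**2. Cubic part: -3*u**3 - 2*u**2*v - 2*u*v**2 + 2*v**3.
The quadratic part v**2 - u**2 = (v − u)(v + u) splits into two distinct linear factors, so there are two distinct tangent lines y − -2 = ±(x − -2) — this is a node (ordinary double point).
Classification: node.


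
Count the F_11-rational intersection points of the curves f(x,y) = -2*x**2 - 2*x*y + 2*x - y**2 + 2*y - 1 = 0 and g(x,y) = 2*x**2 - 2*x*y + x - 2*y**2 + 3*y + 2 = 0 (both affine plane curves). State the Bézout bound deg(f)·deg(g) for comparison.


Common zeros: ∅; count = 0; Bézout bound = 4.

deg(f) = 2, deg(g) = 2, so Bézout bound = 4.
Scan x ∈ F_11. For each x, list the y ∈ F_11 with f(x, y) ≡ 0 and those with g(x, y) ≡ 0 (mod 11); the common zeros in that column are the intersection.
  x = 0: f ≡ 0 at y ∈ {1}; g ≡ 0 at y ∈ {2, 5}; common: ∅.
  x = 1: f ≡ 0 at y ∈ ∅; g ≡ 0 at y ∈ ∅; common: ∅.
  x = 2: f ≡ 0 at y ∈ ∅; g ≡ 0 at y ∈ {6, 10}; common: ∅.
  x = 3: f ≡ 0 at y ∈ ∅; g ≡ 0 at y ∈ ∅; common: ∅.
  x = 4: f ≡ 0 at y ∈ ∅; g ≡ 0 at y ∈ ∅; common: ∅.
  x = 5: f ≡ 0 at y ∈ ∅; g ≡ 0 at y ∈ ∅; common: ∅.
  x = 6: f ≡ 0 at y ∈ ∅; g ≡ 0 at y ∈ ∅; common: ∅.
  x = 7: f ≡ 0 at y ∈ ∅; g ≡ 0 at y ∈ {2, 9}; common: ∅.
  x = 8: f ≡ 0 at y ∈ ∅; g ≡ 0 at y ∈ ∅; common: ∅.
  x = 9: f ≡ 0 at y ∈ ∅; g ≡ 0 at y ∈ {3, 6}; common: ∅.
  x = 10: f ≡ 0 at y ∈ ∅; g ≡ 0 at y ∈ {3, 5}; common: ∅.
Collecting: common zeros = ∅, so the count is 0.
Comparison with the Bézout bound: 0 ≤ 4 = deg(f)·deg(g), as expected for curves with no common component (the affine F_11-count falls short of the bound because intersections may lie at infinity, over extension fields, or carry multiplicity).


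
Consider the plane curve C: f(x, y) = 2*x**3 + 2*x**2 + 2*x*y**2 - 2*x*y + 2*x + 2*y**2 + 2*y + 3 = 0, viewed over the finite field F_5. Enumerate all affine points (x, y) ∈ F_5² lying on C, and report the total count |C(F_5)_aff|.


Affine F_5-points: {(0, 2), (1, 2), (1, 3), (2, 1), (3, 1), (3, 2), (4, 1)}; count = 7.

For each of the 25 pairs (x, y) ∈ F_5², evaluate f(x, y) mod 5. Record the zeros.
  x = 0: [0↦3, 1↦2, 2↦0, 3↦2, 4↦3]  zeros at y ∈ {2}
  x = 1: [0↦4, 1↦3, 2↦0, 3↦0, 4↦3]  zeros at y ∈ {2, 3}
  x = 2: [0↦1, 1↦0, 2↦1, 3↦4, 4↦4]  zeros at y ∈ {1}
  x = 3: [0↦1, 1↦0, 2↦0, 3↦1, 4↦3]  zeros at y ∈ {1, 2}
  x = 4: [0↦1, 1↦0, 2↦4, 3↦3, 4↦2]  zeros at y ∈ {1}
Collecting zeros: affine points = {(0, 2), (1, 2), (1, 3), (2, 1), (3, 1), (3, 2), (4, 1)}.
Total count |C(F_5)_aff| = 7.


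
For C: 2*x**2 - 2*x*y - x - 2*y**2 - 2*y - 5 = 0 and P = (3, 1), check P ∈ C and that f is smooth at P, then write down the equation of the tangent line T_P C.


Tangent line at P: 9*x - 12*y - 15 = 0.

Step 1: f(3, 1) = 0, so P lies on C.
Step 2: partial derivatives
  f_x(x, y) = 4*x - 2*y - 1, f_y(x, y) = -2*x - 4*y - 2.
  f_x(P) = 9, f_y(P) = -12 (gradient nonzero, so P is smooth).
Step 3: tangent line at P: 9·(x − 3) + -12·(y − 1) = 0.
Expanding: 9*x - 12*y - 15 = 0.


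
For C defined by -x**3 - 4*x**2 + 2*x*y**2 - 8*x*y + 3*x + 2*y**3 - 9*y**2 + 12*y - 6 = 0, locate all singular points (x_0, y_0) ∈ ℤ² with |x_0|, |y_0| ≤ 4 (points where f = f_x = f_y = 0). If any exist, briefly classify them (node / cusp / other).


Singular points: {(-1, 2)}; classification: node.

Compute partial derivatives:
  f_x = -3*x**2 - 8*x + 2*y**2 - 8*y + 3.
  f_y = 4*x*y - 8*x + 6*y**2 - 18*y + 12.
Scan x_0 ∈ {−4, ..., 4}. For each x_0, f_y(x_0, y) is a polynomial in y; find its integer roots y ∈ {−4, ..., 4}, then test f_x and f at those candidates.
  x = -4: f_y(-4, y) = 6*y**2 - 34*y + 44; vanishes at y ∈ {2}. (-4, 2): f_x = -21 ≠ 0.
  x = -3: f_y(-3, y) = 6*y**2 - 30*y + 36; vanishes at y ∈ {2, 3}. (-3, 2): f_x = -8 ≠ 0; (-3, 3): f_x = -6 ≠ 0.
  x = -2: f_y(-2, y) = 6*y**2 - 26*y + 28; vanishes at y ∈ {2}. (-2, 2): f_x = -1 ≠ 0.
  x = -1: f_y(-1, y) = 6*y**2 - 22*y + 20; vanishes at y ∈ {2}. (-1, 2): f_x = 0, f = 0 — SINGULAR.
  x = 0: f_y(0, y) = 6*y**2 - 18*y + 12; vanishes at y ∈ {1, 2}. (0, 1): f_x = -3 ≠ 0; (0, 2): f_x = -5 ≠ 0.
  x = 1: f_y(1, y) = 6*y**2 - 14*y + 4; vanishes at y ∈ {2}. (1, 2): f_x = -16 ≠ 0.
  x = 2: f_y(2, y) = 6*y**2 - 10*y - 4; vanishes at y ∈ {2}. (2, 2): f_x = -33 ≠ 0.
  x = 3: f_y(3, y) = 6*y**2 - 6*y - 12; vanishes at y ∈ {-1, 2}. (3, -1): f_x = -38 ≠ 0; (3, 2): f_x = -56 ≠ 0.
  x = 4: f_y(4, y) = 6*y**2 - 2*y - 20; vanishes at y ∈ {2}. (4, 2): f_x = -85 ≠ 0.
Only singular point on the grid: (-1, 2).
Classify: substitute x = -1 + u, y = 2 + v and expand: f = -u**3 - u**2 + 2*u*v**2 + 2*v**3 + v**2.
No constant or linear terms (consistent with a singular point). Quadratic part: -u**2 + v**2. Cubic part: -u**3 + 2*u*v**2 + 2*v**3.
The quadratic part v**2 - u**2 = (v − u)(v + u) splits into two distinct linear factors, so there are two distinct tangent lines y − 2 = ±(x − -1) — this is a node (ordinary double point).
Classification: node.


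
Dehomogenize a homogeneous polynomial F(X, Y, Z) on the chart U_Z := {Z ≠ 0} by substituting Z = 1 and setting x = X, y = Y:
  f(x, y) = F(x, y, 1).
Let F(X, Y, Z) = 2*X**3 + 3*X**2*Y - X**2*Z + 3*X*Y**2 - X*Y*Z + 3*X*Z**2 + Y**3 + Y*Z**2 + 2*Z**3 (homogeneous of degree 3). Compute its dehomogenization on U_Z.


f(x, y) = 2*x**3 + 3*x**2*y - x**2 + 3*x*y**2 - x*y + 3*x + y**3 + y + 2

On U_Z we set Z = 1. Each monomial c·X^i·Y^j·Z^k in F becomes c·x^i·y^j·1^k = c·x^i·y^j.
Substituting Z = 1: F(X, Y, 1) = 2*x**3 + 3*x**2*y - x**2 + 3*x*y**2 - x*y + 3*x + y**3 + y + 2.
Note: deg(f) ≤ deg(F) = 3; strict inequality happens when F is divisible by Z (lost terms).


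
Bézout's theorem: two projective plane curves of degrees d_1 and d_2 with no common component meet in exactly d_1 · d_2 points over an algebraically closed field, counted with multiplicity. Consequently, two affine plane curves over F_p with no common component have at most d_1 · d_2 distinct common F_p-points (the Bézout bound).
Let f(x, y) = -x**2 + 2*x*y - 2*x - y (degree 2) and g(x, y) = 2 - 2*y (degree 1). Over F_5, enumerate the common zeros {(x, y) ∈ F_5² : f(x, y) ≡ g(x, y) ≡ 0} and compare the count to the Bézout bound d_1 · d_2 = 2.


Common zeros: {(2, 1), (3, 1)}; count = 2; Bézout bound = 2.

deg(f) = 2, deg(g) = 1, so Bézout bound = 2.
Scan x ∈ F_5. For each x, list the y ∈ F_5 with f(x, y) ≡ 0 and those with g(x, y) ≡ 0 (mod 5); the common zeros in that column are the intersection.
  x = 0: f ≡ 0 at y ∈ {0}; g ≡ 0 at y ∈ {1}; common: ∅.
  x = 1: f ≡ 0 at y ∈ {3}; g ≡ 0 at y ∈ {1}; common: ∅.
  x = 2: f ≡ 0 at y ∈ {1}; g ≡ 0 at y ∈ {1}; common: {1}.
  x = 3: f ≡ 0 at y ∈ {0, 1, 2, 3, 4}; g ≡ 0 at y ∈ {1}; common: {1}.
  x = 4: f ≡ 0 at y ∈ {2}; g ≡ 0 at y ∈ {1}; common: ∅.
Collecting: common zeros = {(2, 1), (3, 1)}, so the count is 2.
Comparison with the Bézout bound: 2 ≤ 2 = deg(f)·deg(g), as expected for curves with no common component (the bound is attained).


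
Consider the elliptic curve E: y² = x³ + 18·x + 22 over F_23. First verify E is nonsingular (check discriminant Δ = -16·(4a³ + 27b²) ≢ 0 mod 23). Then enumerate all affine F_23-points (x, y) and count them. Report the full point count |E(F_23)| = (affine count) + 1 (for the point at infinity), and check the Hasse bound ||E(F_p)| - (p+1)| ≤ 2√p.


Affine points = {(1, 8), (1, 15), (6, 1), (6, 22), (7, 10), (7, 13), (9, 4), (9, 19), (10, 11), (10, 12), (16, 6), (16, 17), (19, 1), (19, 22), (21, 1), (21, 22), (22, 7), (22, 16)}; affine count = 18; |E(F_23)| = 19.

Discriminant check: Δ ∝ 4a³ + 27b² = 4·18³ + 27·22² = 4·5832 + 27·484 ≡ 10 (mod 23). Nonzero ⇒ E is nonsingular.
For each x ∈ F_23, compute rhs = x³ + 18·x + 22 mod 23, then count y ∈ F_23 with y² ≡ rhs.
  x = 0: rhs = 22, matching y values: none (0 points).
  x = 1: rhs = 18, matching y values: 8, 15 (2 points).
  x = 2: rhs = 20, matching y values: none (0 points).
  x = 3: rhs = 11, matching y values: none (0 points).
  x = 4: rhs = 20, matching y values: none (0 points).
  x = 5: rhs = 7, matching y values: none (0 points).
  x = 6: rhs = 1, matching y values: 1, 22 (2 points).
  x = 7: rhs = 8, matching y values: 10, 13 (2 points).
  x = 8: rhs = 11, matching y values: none (0 points).
  x = 9: rhs = 16, matching y values: 4, 19 (2 points).
  x = 10: rhs = 6, matching y values: 11, 12 (2 points).
  x = 11: rhs = 10, matching y values: none (0 points).
  x = 12: rhs = 11, matching y values: none (0 points).
  x = 13: rhs = 15, matching y values: none (0 points).
  x = 14: rhs = 5, matching y values: none (0 points).
  x = 15: rhs = 10, matching y values: none (0 points).
  x = 16: rhs = 13, matching y values: 6, 17 (2 points).
  x = 17: rhs = 20, matching y values: none (0 points).
  x = 18: rhs = 14, matching y values: none (0 points).
  x = 19: rhs = 1, matching y values: 1, 22 (2 points).
  x = 20: rhs = 10, matching y values: none (0 points).
  x = 21: rhs = 1, matching y values: 1, 22 (2 points).
  x = 22: rhs = 3, matching y values: 7, 16 (2 points).
Total affine count: 18.
Full point count |E(F_23)| = 18 + 1 = 19.
Hasse bound: |19 − (23+1)| = |-5| = 5 ≤ 2√23 ≈ 9.5917 ✓.


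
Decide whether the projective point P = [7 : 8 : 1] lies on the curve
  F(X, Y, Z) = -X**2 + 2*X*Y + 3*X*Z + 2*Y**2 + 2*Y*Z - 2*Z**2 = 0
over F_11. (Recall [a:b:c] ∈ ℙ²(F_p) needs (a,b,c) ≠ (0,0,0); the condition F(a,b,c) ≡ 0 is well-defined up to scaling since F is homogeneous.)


F(7,8,1) ≡ 6 (mod 11); P is NOT on the curve.

Evaluate F(7, 8, 1) term-by-term (mod 11).
  -X**2 ↦ -1·49·1·1 = -49
  2*X*Y ↦ 2·7·8·1 = 112
  3*X*Z ↦ 3·7·1·1 = 21
  2*Y**2 ↦ 2·1·64·1 = 128
  2*Y*Z ↦ 2·1·8·1 = 16
  -2*Z**2 ↦ -2·1·1·1 = -2
Sum: F(7, 8, 1) = (-49) + (112) + (21) + (128) + (16) + (-2) = 226.
Reducing mod 11: 226 ≡ 6 (mod 11).
Since F(a, b, c) ≡ 6 ≠ 0 (mod 11), P does NOT lie on the curve.


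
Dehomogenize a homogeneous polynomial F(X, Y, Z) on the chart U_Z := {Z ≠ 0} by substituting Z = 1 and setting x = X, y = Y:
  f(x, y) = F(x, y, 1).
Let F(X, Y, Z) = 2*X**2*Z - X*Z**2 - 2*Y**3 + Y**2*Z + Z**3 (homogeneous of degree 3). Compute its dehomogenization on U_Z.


f(x, y) = 2*x**2 - x - 2*y**3 + y**2 + 1

On U_Z we set Z = 1. Each monomial c·X^i·Y^j·Z^k in F becomes c·x^i·y^j·1^k = c·x^i·y^j.
Substituting Z = 1: F(X, Y, 1) = 2*x**2 - x - 2*y**3 + y**2 + 1.
Note: deg(f) ≤ deg(F) = 3; strict inequality happens when F is divisible by Z (lost terms).


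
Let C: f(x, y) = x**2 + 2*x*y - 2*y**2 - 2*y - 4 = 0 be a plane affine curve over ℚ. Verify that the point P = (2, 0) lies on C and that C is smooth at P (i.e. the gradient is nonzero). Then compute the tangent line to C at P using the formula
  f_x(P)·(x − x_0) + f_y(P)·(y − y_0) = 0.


Tangent line at P: 4*x + 2*y - 8 = 0.

Step 1: f(2, 0) = 0, so P lies on C.
Step 2: partial derivatives
  f_x(x, y) = 2*x + 2*y, f_y(x, y) = 2*x - 4*y - 2.
  f_x(P) = 4, f_y(P) = 2 (gradient nonzero, so P is smooth).
Step 3: tangent line at P: 4·(x − 2) + 2·(y − 0) = 0.
Expanding: 4*x + 2*y - 8 = 0.


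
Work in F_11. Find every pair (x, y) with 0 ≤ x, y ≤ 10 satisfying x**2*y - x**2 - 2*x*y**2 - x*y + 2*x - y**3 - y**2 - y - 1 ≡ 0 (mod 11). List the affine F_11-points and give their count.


Affine F_11-points: {(0, 10), (1, 0), (1, 2), (1, 6), (2, 8), (3, 8), (6, 5), (6, 10), (7, 1), (7, 2), (7, 4), (8, 4), (10, 5)}; count = 13.

For each of the 121 pairs (x, y) ∈ F_11², evaluate f(x, y) mod 11. Record the zeros.
  x = 0: [0↦10, 1↦7, 2↦7, 3↦4, 4↦3, 5↦9, 6↦5, 7↦7, 8↦9, 9↦5, 10↦0]  zeros at y ∈ {10}
  x = 1: [0↦0, 1↦6, 2↦0, 3↦9, 4↦5, 5↦4, 6↦0, 7↦9, 8↦3, 9↦9, 10↦10]  zeros at y ∈ {0, 2, 6}
  x = 2: [0↦10, 1↦5, 2↦6, 3↦7, 4↦2, 5↦7, 6↦5, 7↦1, 8↦0, 9↦7, 10↦5]  zeros at y ∈ {8}
  x = 3: [0↦7, 1↦4, 2↦3, 3↦9, 4↦5, 5↦7, 6↦9, 7↦5, 8↦0, 9↦10, 10↦7]  zeros at y ∈ {8}
  x = 4: [0↦2, 1↦3, 2↦2, 3↦4, 4↦3, 5↦4, 6↦1, 7↦10, 8↦3, 9↦7, 10↦5]  zeros at y ∈ ∅
  x = 5: [0↦6, 1↦2, 2↦3, 3↦3, 4↦7, 5↦9, 6↦3, 7↦5, 8↦9, 9↦9, 10↦10]  zeros at y ∈ ∅
  x = 6: [0↦8, 1↦1, 2↦6, 3↦6, 4↦6, 5↦0, 6↦4, 7↦1, 8↦7, 9↦5, 10↦0]  zeros at y ∈ {5, 10}
  x = 7: [0↦8, 1↦0, 2↦0, 3↦2, 4↦0, 5↦10, 6↦4, 7↦9, 8↦8, 9↦6, 10↦8]  zeros at y ∈ {1, 2, 4}
  x = 8: [0↦6, 1↦10, 2↦7, 3↦2, 4↦0, 5↦6, 6↦3, 7↦7, 8↦1, 9↦1, 10↦1]  zeros at y ∈ {4}
  x = 9: [0↦2, 1↦9, 2↦5, 3↦6, 4↦6, 5↦10, 6↦1, 7↦6, 8↦8, 9↦1, 10↦1]  zeros at y ∈ ∅
  x = 10: [0↦7, 1↦8, 2↦5, 3↦3, 4↦7, 5↦0, 6↦9, 7↦6, 8↦7, 9↦6, 10↦8]  zeros at y ∈ {5}
Collecting zeros: affine points = {(0, 10), (1, 0), (1, 2), (1, 6), (2, 8), (3, 8), (6, 5), (6, 10), (7, 1), (7, 2), (7, 4), (8, 4), (10, 5)}.
Total count |C(F_11)_aff| = 13.


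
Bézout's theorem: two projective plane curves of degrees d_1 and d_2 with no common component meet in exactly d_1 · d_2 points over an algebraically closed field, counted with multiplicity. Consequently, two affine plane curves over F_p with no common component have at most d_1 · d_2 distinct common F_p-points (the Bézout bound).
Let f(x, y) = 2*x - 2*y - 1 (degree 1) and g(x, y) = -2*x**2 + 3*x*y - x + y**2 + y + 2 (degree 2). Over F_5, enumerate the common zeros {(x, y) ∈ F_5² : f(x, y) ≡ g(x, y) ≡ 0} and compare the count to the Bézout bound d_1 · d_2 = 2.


Common zeros: {(1, 3), (4, 1)}; count = 2; Bézout bound = 2.

deg(f) = 1, deg(g) = 2, so Bézout bound = 2.
Scan x ∈ F_5. For each x, list the y ∈ F_5 with f(x, y) ≡ 0 and those with g(x, y) ≡ 0 (mod 5); the common zeros in that column are the intersection.
  x = 0: f ≡ 0 at y ∈ {2}; g ≡ 0 at y ∈ ∅; common: ∅.
  x = 1: f ≡ 0 at y ∈ {3}; g ≡ 0 at y ∈ {3}; common: {3}.
  x = 2: f ≡ 0 at y ∈ {4}; g ≡ 0 at y ∈ {1, 2}; common: ∅.
  x = 3: f ≡ 0 at y ∈ {0}; g ≡ 0 at y ∈ {2, 3}; common: ∅.
  x = 4: f ≡ 0 at y ∈ {1}; g ≡ 0 at y ∈ {1}; common: {1}.
Collecting: common zeros = {(1, 3), (4, 1)}, so the count is 2.
Comparison with the Bézout bound: 2 ≤ 2 = deg(f)·deg(g), as expected for curves with no common component (the bound is attained).


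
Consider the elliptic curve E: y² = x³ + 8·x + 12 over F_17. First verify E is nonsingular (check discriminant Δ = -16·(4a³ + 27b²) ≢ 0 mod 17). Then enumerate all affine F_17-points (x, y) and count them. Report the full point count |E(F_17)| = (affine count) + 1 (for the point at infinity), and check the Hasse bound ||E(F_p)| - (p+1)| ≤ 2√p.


Affine points = {(1, 2), (1, 15), (2, 6), (2, 11), (6, 2), (6, 15), (10, 2), (10, 15), (12, 0), (13, 1), (13, 16)}; affine count = 11; |E(F_17)| = 12.

Discriminant check: Δ ∝ 4a³ + 27b² = 4·8³ + 27·12² = 4·512 + 27·144 ≡ 3 (mod 17). Nonzero ⇒ E is nonsingular.
For each x ∈ F_17, compute rhs = x³ + 8·x + 12 mod 17, then count y ∈ F_17 with y² ≡ rhs.
  x = 0: rhs = 12, matching y values: none (0 points).
  x = 1: rhs = 4, matching y values: 2, 15 (2 points).
  x = 2: rhs = 2, matching y values: 6, 11 (2 points).
  x = 3: rhs = 12, matching y values: none (0 points).
  x = 4: rhs = 6, matching y values: none (0 points).
  x = 5: rhs = 7, matching y values: none (0 points).
  x = 6: rhs = 4, matching y values: 2, 15 (2 points).
  x = 7: rhs = 3, matching y values: none (0 points).
  x = 8: rhs = 10, matching y values: none (0 points).
  x = 9: rhs = 14, matching y values: none (0 points).
  x = 10: rhs = 4, matching y values: 2, 15 (2 points).
  x = 11: rhs = 3, matching y values: none (0 points).
  x = 12: rhs = 0, matching y values: 0 (1 points).
  x = 13: rhs = 1, matching y values: 1, 16 (2 points).
  x = 14: rhs = 12, matching y values: none (0 points).
  x = 15: rhs = 5, matching y values: none (0 points).
  x = 16: rhs = 3, matching y values: none (0 points).
Total affine count: 11.
Full point count |E(F_17)| = 11 + 1 = 12.
Hasse bound: |12 − (17+1)| = |-6| = 6 ≤ 2√17 ≈ 8.2462 ✓.


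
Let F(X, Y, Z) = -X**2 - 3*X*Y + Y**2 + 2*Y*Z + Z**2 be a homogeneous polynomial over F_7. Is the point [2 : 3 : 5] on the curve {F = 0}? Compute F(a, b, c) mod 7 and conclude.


F(2,3,5) ≡ 0 (mod 7); P is on the curve.

Evaluate F(2, 3, 5) term-by-term (mod 7).
  -X**2 ↦ -1·4·1·1 = -4
  -3*X*Y ↦ -3·2·3·1 = -18
  Y**2 ↦ 1·1·9·1 = 9
  2*Y*Z ↦ 2·1·3·5 = 30
  Z**2 ↦ 1·1·1·25 = 25
Sum: F(2, 3, 5) = (-4) + (-18) + (9) + (30) + (25) = 42.
Reducing mod 7: 42 ≡ 0 (mod 7).
Since F(a, b, c) ≡ 0 (mod 7), P lies on the curve.


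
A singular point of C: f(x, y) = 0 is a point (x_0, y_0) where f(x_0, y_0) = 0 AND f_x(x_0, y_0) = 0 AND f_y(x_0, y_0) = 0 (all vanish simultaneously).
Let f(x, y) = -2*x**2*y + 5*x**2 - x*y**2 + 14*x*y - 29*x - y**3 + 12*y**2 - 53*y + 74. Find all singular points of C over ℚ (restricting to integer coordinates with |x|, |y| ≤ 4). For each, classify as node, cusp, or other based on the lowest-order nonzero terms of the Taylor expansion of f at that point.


Singular points: {(2, 3)}; classification: node.

Compute partial derivatives:
  f_x = -4*x*y + 10*x - y**2 + 14*y - 29.
  f_y = -2*x**2 - 2*x*y + 14*x - 3*y**2 + 24*y - 53.
Scan x_0 ∈ {−4, ..., 4}. For each x_0, f_y(x_0, y) is a polynomial in y; find its integer roots y ∈ {−4, ..., 4}, then test f_x and f at those candidates.
  x = -4: f_y(-4, y) = -3*y**2 + 32*y - 141; no integer root y with |y| ≤ 4.
  x = -3: f_y(-3, y) = -3*y**2 + 30*y - 113; no integer root y with |y| ≤ 4.
  x = -2: f_y(-2, y) = -3*y**2 + 28*y - 89; no integer root y with |y| ≤ 4.
  x = -1: f_y(-1, y) = -3*y**2 + 26*y - 69; no integer root y with |y| ≤ 4.
  x = 0: f_y(0, y) = -3*y**2 + 24*y - 53; no integer root y with |y| ≤ 4.
  x = 1: f_y(1, y) = -3*y**2 + 22*y - 41; no integer root y with |y| ≤ 4.
  x = 2: f_y(2, y) = -3*y**2 + 20*y - 33; vanishes at y ∈ {3}. (2, 3): f_x = 0, f = 0 — SINGULAR.
  x = 3: f_y(3, y) = -3*y**2 + 18*y - 29; no integer root y with |y| ≤ 4.
  x = 4: f_y(4, y) = -3*y**2 + 16*y - 29; no integer root y with |y| ≤ 4.
Only singular point on the grid: (2, 3).
Classify: substitute x = 2 + u, y = 3 + v and expand: f = -2*u**2*v - u**2 - u*v**2 - v**3 + v**2.
No constant or linear terms (consistent with a singular point). Quadratic part: -u**2 + v**2. Cubic part: -2*u**2*v - u*v**2 - v**3.
The quadratic part v**2 - u**2 = (v − u)(v + u) splits into two distinct linear factors, so there are two distinct tangent lines y − 3 = ±(x − 2) — this is a node (ordinary double point).
Classification: node.


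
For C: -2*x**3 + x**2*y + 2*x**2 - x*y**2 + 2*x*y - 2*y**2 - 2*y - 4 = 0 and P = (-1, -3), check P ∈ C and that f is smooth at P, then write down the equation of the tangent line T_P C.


Tangent line at P: -19*x + 3*y - 10 = 0.

Step 1: f(-1, -3) = 0, so P lies on C.
Step 2: partial derivatives
  f_x(x, y) = -6*x**2 + 2*x*y + 4*x - y**2 + 2*y, f_y(x, y) = x**2 - 2*x*y + 2*x - 4*y - 2.
  f_x(P) = -19, f_y(P) = 3 (gradient nonzero, so P is smooth).
Step 3: tangent line at P: -19·(x − -1) + 3·(y − -3) = 0.
Expanding: -19*x + 3*y - 10 = 0.


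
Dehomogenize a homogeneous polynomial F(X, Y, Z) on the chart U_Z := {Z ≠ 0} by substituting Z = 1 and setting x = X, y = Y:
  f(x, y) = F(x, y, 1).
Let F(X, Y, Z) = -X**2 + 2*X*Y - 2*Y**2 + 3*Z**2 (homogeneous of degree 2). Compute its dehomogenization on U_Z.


f(x, y) = -x**2 + 2*x*y - 2*y**2 + 3

On U_Z we set Z = 1. Each monomial c·X^i·Y^j·Z^k in F becomes c·x^i·y^j·1^k = c·x^i·y^j.
Substituting Z = 1: F(X, Y, 1) = -x**2 + 2*x*y - 2*y**2 + 3.
Note: deg(f) ≤ deg(F) = 2; strict inequality happens when F is divisible by Z (lost terms).


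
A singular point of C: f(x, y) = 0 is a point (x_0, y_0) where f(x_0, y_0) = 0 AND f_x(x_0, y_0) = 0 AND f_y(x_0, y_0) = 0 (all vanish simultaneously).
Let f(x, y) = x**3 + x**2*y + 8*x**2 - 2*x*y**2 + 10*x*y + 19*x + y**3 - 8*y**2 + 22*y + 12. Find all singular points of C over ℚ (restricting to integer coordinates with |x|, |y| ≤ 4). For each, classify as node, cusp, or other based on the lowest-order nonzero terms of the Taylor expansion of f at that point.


Singular points: {(-3, 1)}; classification: cusp.

Compute partial derivatives:
  f_x = 3*x**2 + 2*x*y + 16*x - 2*y**2 + 10*y + 19.
  f_y = x**2 - 4*x*y + 10*x + 3*y**2 - 16*y + 22.
Scan x_0 ∈ {−4, ..., 4}. For each x_0, f_y(x_0, y) is a polynomial in y; find its integer roots y ∈ {−4, ..., 4}, then test f_x and f at those candidates.
  x = -4: f_y(-4, y) = 3*y**2 - 2; no integer root y with |y| ≤ 4.
  x = -3: f_y(-3, y) = 3*y**2 - 4*y + 1; vanishes at y ∈ {1}. (-3, 1): f_x = 0, f = 0 — SINGULAR.
  x = -2: f_y(-2, y) = 3*y**2 - 8*y + 6; no integer root y with |y| ≤ 4.
  x = -1: f_y(-1, y) = 3*y**2 - 12*y + 13; no integer root y with |y| ≤ 4.
  x = 0: f_y(0, y) = 3*y**2 - 16*y + 22; no integer root y with |y| ≤ 4.
  x = 1: f_y(1, y) = 3*y**2 - 20*y + 33; vanishes at y ∈ {3}. (1, 3): f_x = 56 ≠ 0.
  x = 2: f_y(2, y) = 3*y**2 - 24*y + 46; no integer root y with |y| ≤ 4.
  x = 3: f_y(3, y) = 3*y**2 - 28*y + 61; no integer root y with |y| ≤ 4.
  x = 4: f_y(4, y) = 3*y**2 - 32*y + 78; no integer root y with |y| ≤ 4.
Only singular point on the grid: (-3, 1).
Classify: substitute x = -3 + u, y = 1 + v and expand: f = u**3 + u**2*v - 2*u*v**2 + v**3 + v**2.
No constant or linear terms (consistent with a singular point). Quadratic part: v**2. Cubic part: u**3 + u**2*v - 2*u*v**2 + v**3.
The quadratic part v**2 is a perfect square, so there is a single (double) tangent line v = 0, i.e. y = 1. Restricting the cubic part to that line (v = 0) leaves u**3 ≠ 0, so f is not divisible by v and the branch is v² ≈ -u**3 to lowest order — this is a cusp.
Classification: cusp.


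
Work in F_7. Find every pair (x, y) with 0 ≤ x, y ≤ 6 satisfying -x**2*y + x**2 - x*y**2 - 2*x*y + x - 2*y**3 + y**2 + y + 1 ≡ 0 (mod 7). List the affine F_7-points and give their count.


Affine F_7-points: {(1, 4), (1, 6), (2, 0), (2, 3), (3, 4), (3, 5), (4, 0), (4, 1), (5, 3), (5, 6), (6, 5)}; count = 11.

For each of the 49 pairs (x, y) ∈ F_7², evaluate f(x, y) mod 7. Record the zeros.
  x = 0: [0↦1, 1↦1, 2↦5, 3↦1, 4↦5, 5↦5, 6↦3]  zeros at y ∈ ∅
  x = 1: [0↦3, 1↦6, 2↦4, 3↦6, 4↦0, 5↦2, 6↦0]  zeros at y ∈ {4, 6}
  x = 2: [0↦0, 1↦4, 2↦1, 3↦0, 4↦3, 5↦5, 6↦1]  zeros at y ∈ {0, 3}
  x = 3: [0↦6, 1↦2, 2↦3, 3↦4, 4↦0, 5↦0, 6↦6]  zeros at y ∈ {4, 5}
  x = 4: [0↦0, 1↦0, 2↦3, 3↦4, 4↦5, 5↦1, 6↦1]  zeros at y ∈ {0, 1}
  x = 5: [0↦3, 1↦5, 2↦1, 3↦0, 4↦4, 5↦1, 6↦0]  zeros at y ∈ {3, 6}
  x = 6: [0↦1, 1↦3, 2↦4, 3↦6, 4↦4, 5↦0, 6↦3]  zeros at y ∈ {5}
Collecting zeros: affine points = {(1, 4), (1, 6), (2, 0), (2, 3), (3, 4), (3, 5), (4, 0), (4, 1), (5, 3), (5, 6), (6, 5)}.
Total count |C(F_7)_aff| = 11.


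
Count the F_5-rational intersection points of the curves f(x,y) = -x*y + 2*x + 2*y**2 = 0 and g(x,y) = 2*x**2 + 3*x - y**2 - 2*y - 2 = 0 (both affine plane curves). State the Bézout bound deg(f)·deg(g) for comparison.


Common zeros: {(3, 3)}; count = 1; Bézout bound = 4.

deg(f) = 2, deg(g) = 2, so Bézout bound = 4.
Scan x ∈ F_5. For each x, list the y ∈ F_5 with f(x, y) ≡ 0 and those with g(x, y) ≡ 0 (mod 5); the common zeros in that column are the intersection.
  x = 0: f ≡ 0 at y ∈ {0}; g ≡ 0 at y ∈ {1, 2}; common: ∅.
  x = 1: f ≡ 0 at y ∈ {4}; g ≡ 0 at y ∈ {1, 2}; common: ∅.
  x = 2: f ≡ 0 at y ∈ ∅; g ≡ 0 at y ∈ ∅; common: ∅.
  x = 3: f ≡ 0 at y ∈ {1, 3}; g ≡ 0 at y ∈ {0, 3}; common: {3}.
  x = 4: f ≡ 0 at y ∈ ∅; g ≡ 0 at y ∈ ∅; common: ∅.
Collecting: common zeros = {(3, 3)}, so the count is 1.
Comparison with the Bézout bound: 1 ≤ 4 = deg(f)·deg(g), as expected for curves with no common component (the affine F_5-count falls short of the bound because intersections may lie at infinity, over extension fields, or carry multiplicity).


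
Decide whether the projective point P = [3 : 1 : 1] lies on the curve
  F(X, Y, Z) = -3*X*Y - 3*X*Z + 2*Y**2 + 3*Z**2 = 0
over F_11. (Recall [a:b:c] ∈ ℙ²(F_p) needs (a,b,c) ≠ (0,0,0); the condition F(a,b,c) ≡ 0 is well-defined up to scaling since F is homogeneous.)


F(3,1,1) ≡ 9 (mod 11); P is NOT on the curve.

Evaluate F(3, 1, 1) term-by-term (mod 11).
  -3*X*Y ↦ -3·3·1·1 = -9
  -3*X*Z ↦ -3·3·1·1 = -9
  2*Y**2 ↦ 2·1·1·1 = 2
  3*Z**2 ↦ 3·1·1·1 = 3
Sum: F(3, 1, 1) = (-9) + (-9) + (2) + (3) = -13.
Reducing mod 11: -13 ≡ 9 (mod 11).
Since F(a, b, c) ≡ 9 ≠ 0 (mod 11), P does NOT lie on the curve.


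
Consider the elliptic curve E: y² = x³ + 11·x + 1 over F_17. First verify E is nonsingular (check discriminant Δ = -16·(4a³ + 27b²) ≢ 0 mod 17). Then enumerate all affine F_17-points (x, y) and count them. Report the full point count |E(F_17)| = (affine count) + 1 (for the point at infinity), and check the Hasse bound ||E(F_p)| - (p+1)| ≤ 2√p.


Affine points = {(0, 1), (0, 16), (1, 8), (1, 9), (7, 8), (7, 9), (9, 8), (9, 9), (11, 5), (11, 12), (12, 5), (12, 12), (14, 3), (14, 14)}; affine count = 14; |E(F_17)| = 15.

Discriminant check: Δ ∝ 4a³ + 27b² = 4·11³ + 27·1² = 4·1331 + 27·1 ≡ 13 (mod 17). Nonzero ⇒ E is nonsingular.
For each x ∈ F_17, compute rhs = x³ + 11·x + 1 mod 17, then count y ∈ F_17 with y² ≡ rhs.
  x = 0: rhs = 1, matching y values: 1, 16 (2 points).
  x = 1: rhs = 13, matching y values: 8, 9 (2 points).
  x = 2: rhs = 14, matching y values: none (0 points).
  x = 3: rhs = 10, matching y values: none (0 points).
  x = 4: rhs = 7, matching y values: none (0 points).
  x = 5: rhs = 11, matching y values: none (0 points).
  x = 6: rhs = 11, matching y values: none (0 points).
  x = 7: rhs = 13, matching y values: 8, 9 (2 points).
  x = 8: rhs = 6, matching y values: none (0 points).
  x = 9: rhs = 13, matching y values: 8, 9 (2 points).
  x = 10: rhs = 6, matching y values: none (0 points).
  x = 11: rhs = 8, matching y values: 5, 12 (2 points).
  x = 12: rhs = 8, matching y values: 5, 12 (2 points).
  x = 13: rhs = 12, matching y values: none (0 points).
  x = 14: rhs = 9, matching y values: 3, 14 (2 points).
  x = 15: rhs = 5, matching y values: none (0 points).
  x = 16: rhs = 6, matching y values: none (0 points).
Total affine count: 14.
Full point count |E(F_17)| = 14 + 1 = 15.
Hasse bound: |15 − (17+1)| = |-3| = 3 ≤ 2√17 ≈ 8.2462 ✓.


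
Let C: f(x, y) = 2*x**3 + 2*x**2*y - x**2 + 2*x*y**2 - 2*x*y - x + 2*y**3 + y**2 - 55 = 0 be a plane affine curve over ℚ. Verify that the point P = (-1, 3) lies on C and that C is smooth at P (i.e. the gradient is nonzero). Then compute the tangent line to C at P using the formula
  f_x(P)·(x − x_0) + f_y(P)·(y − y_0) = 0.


Tangent line at P: 7*x + 52*y - 149 = 0.

Step 1: f(-1, 3) = 0, so P lies on C.
Step 2: partial derivatives
  f_x(x, y) = 6*x**2 + 4*x*y - 2*x + 2*y**2 - 2*y - 1, f_y(x, y) = 2*x**2 + 4*x*y - 2*x + 6*y**2 + 2*y.
  f_x(P) = 7, f_y(P) = 52 (gradient nonzero, so P is smooth).
Step 3: tangent line at P: 7·(x − -1) + 52·(y − 3) = 0.
Expanding: 7*x + 52*y - 149 = 0.


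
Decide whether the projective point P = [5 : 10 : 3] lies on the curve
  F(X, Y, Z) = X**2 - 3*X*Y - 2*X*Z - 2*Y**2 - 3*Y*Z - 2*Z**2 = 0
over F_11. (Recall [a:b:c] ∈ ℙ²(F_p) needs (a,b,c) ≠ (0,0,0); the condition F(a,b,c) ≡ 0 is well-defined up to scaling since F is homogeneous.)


F(5,10,3) ≡ 10 (mod 11); P is NOT on the curve.

Evaluate F(5, 10, 3) term-by-term (mod 11).
  X**2 ↦ 1·25·1·1 = 25
  -3*X*Y ↦ -3·5·10·1 = -150
  -2*X*Z ↦ -2·5·1·3 = -30
  -2*Y**2 ↦ -2·1·100·1 = -200
  -3*Y*Z ↦ -3·1·10·3 = -90
  -2*Z**2 ↦ -2·1·1·9 = -18
Sum: F(5, 10, 3) = (25) + (-150) + (-30) + (-200) + (-90) + (-18) = -463.
Reducing mod 11: -463 ≡ 10 (mod 11).
Since F(a, b, c) ≡ 10 ≠ 0 (mod 11), P does NOT lie on the curve.


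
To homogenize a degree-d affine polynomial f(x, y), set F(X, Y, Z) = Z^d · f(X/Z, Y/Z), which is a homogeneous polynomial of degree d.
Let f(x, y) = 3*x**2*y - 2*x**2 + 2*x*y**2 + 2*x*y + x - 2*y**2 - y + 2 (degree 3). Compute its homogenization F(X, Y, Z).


F(X, Y, Z) = 3*X**2*Y - 2*X**2*Z + 2*X*Y**2 + 2*X*Y*Z + X*Z**2 - 2*Y**2*Z - Y*Z**2 + 2*Z**3

deg(f) = 3.
Substitute x = X/Z, y = Y/Z into f, then multiply by Z^3.
  monomial 3·x^2·y^1 ↦ 3·X^2·Y^1·Z^0.
  monomial -2·x^2·y^0 ↦ -2·X^2·Y^0·Z^1.
  monomial 2·x^1·y^2 ↦ 2·X^1·Y^2·Z^0.
  monomial 2·x^1·y^1 ↦ 2·X^1·Y^1·Z^1.
  monomial 1·x^1·y^0 ↦ 1·X^1·Y^0·Z^2.
  monomial -2·x^0·y^2 ↦ -2·X^0·Y^2·Z^1.
  monomial -1·x^0·y^1 ↦ -1·X^0·Y^1·Z^2.
  monomial 2·x^0·y^0 ↦ 2·X^0·Y^0·Z^3.
Collecting: F(X, Y, Z) = 3*X**2*Y - 2*X**2*Z + 2*X*Y**2 + 2*X*Y*Z + X*Z**2 - 2*Y**2*Z - Y*Z**2 + 2*Z**3.


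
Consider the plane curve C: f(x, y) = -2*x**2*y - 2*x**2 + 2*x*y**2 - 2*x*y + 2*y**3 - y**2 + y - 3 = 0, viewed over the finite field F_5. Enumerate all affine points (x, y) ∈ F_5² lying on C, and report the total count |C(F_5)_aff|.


Affine F_5-points: {(0, 3), (1, 0), (1, 1), (2, 2), (3, 4), (4, 0), (4, 1), (4, 3)}; count = 8.

For each of the 25 pairs (x, y) ∈ F_5², evaluate f(x, y) mod 5. Record the zeros.
  x = 0: [0↦2, 1↦4, 2↦1, 3↦0, 4↦3]  zeros at y ∈ {3}
  x = 1: [0↦0, 1↦0, 2↦4, 3↦4, 4↦2]  zeros at y ∈ {0, 1}
  x = 2: [0↦4, 1↦3, 2↦0, 3↦2, 4↦1]  zeros at y ∈ {2}
  x = 3: [0↦4, 1↦3, 2↦4, 3↦4, 4↦0]  zeros at y ∈ {4}
  x = 4: [0↦0, 1↦0, 2↦1, 3↦0, 4↦4]  zeros at y ∈ {0, 1, 3}
Collecting zeros: affine points = {(0, 3), (1, 0), (1, 1), (2, 2), (3, 4), (4, 0), (4, 1), (4, 3)}.
Total count |C(F_5)_aff| = 8.


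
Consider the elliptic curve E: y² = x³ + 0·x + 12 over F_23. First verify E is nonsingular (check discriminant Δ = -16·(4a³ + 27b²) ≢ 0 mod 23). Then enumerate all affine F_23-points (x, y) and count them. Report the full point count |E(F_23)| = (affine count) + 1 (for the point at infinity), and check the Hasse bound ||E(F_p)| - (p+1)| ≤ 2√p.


Affine points = {(0, 9), (0, 14), (1, 6), (1, 17), (3, 4), (3, 19), (8, 8), (8, 15), (10, 0), (11, 3), (11, 20), (13, 1), (13, 22), (15, 11), (15, 12), (17, 7), (17, 16), (18, 5), (18, 18), (20, 10), (20, 13), (21, 2), (21, 21)}; affine count = 23; |E(F_23)| = 24.

Discriminant check: Δ ∝ 4a³ + 27b² = 4·0³ + 27·12² = 4·0 + 27·144 ≡ 1 (mod 23). Nonzero ⇒ E is nonsingular.
For each x ∈ F_23, compute rhs = x³ + 0·x + 12 mod 23, then count y ∈ F_23 with y² ≡ rhs.
  x = 0: rhs = 12, matching y values: 9, 14 (2 points).
  x = 1: rhs = 13, matching y values: 6, 17 (2 points).
  x = 2: rhs = 20, matching y values: none (0 points).
  x = 3: rhs = 16, matching y values: 4, 19 (2 points).
  x = 4: rhs = 7, matching y values: none (0 points).
  x = 5: rhs = 22, matching y values: none (0 points).
  x = 6: rhs = 21, matching y values: none (0 points).
  x = 7: rhs = 10, matching y values: none (0 points).
  x = 8: rhs = 18, matching y values: 8, 15 (2 points).
  x = 9: rhs = 5, matching y values: none (0 points).
  x = 10: rhs = 0, matching y values: 0 (1 points).
  x = 11: rhs = 9, matching y values: 3, 20 (2 points).
  x = 12: rhs = 15, matching y values: none (0 points).
  x = 13: rhs = 1, matching y values: 1, 22 (2 points).
  x = 14: rhs = 19, matching y values: none (0 points).
  x = 15: rhs = 6, matching y values: 11, 12 (2 points).
  x = 16: rhs = 14, matching y values: none (0 points).
  x = 17: rhs = 3, matching y values: 7, 16 (2 points).
  x = 18: rhs = 2, matching y values: 5, 18 (2 points).
  x = 19: rhs = 17, matching y values: none (0 points).
  x = 20: rhs = 8, matching y values: 10, 13 (2 points).
  x = 21: rhs = 4, matching y values: 2, 21 (2 points).
  x = 22: rhs = 11, matching y values: none (0 points).
Total affine count: 23.
Full point count |E(F_23)| = 23 + 1 = 24.
Hasse bound: |24 − (23+1)| = |0| = 0 ≤ 2√23 ≈ 9.5917 ✓.


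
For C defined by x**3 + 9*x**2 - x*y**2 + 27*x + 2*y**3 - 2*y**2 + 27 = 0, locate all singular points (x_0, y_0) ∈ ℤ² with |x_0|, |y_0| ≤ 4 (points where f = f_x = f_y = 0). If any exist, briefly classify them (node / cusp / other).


Singular points: {(-3, 0)}; classification: cusp.

Compute partial derivatives:
  f_x = 3*x**2 + 18*x - y**2 + 27.
  f_y = -2*x*y + 6*y**2 - 4*y.
Scan x_0 ∈ {−4, ..., 4}. For each x_0, f_y(x_0, y) is a polynomial in y; find its integer roots y ∈ {−4, ..., 4}, then test f_x and f at those candidates.
  x = -4: f_y(-4, y) = 6*y**2 + 4*y; vanishes at y ∈ {0}. (-4, 0): f_x = 3 ≠ 0.
  x = -3: f_y(-3, y) = 6*y**2 + 2*y; vanishes at y ∈ {0}. (-3, 0): f_x = 0, f = 0 — SINGULAR.
  x = -2: f_y(-2, y) = 6*y**2; vanishes at y ∈ {0}. (-2, 0): f_x = 3 ≠ 0.
  x = -1: f_y(-1, y) = 6*y**2 - 2*y; vanishes at y ∈ {0}. (-1, 0): f_x = 12 ≠ 0.
  x = 0: f_y(0, y) = 6*y**2 - 4*y; vanishes at y ∈ {0}. (0, 0): f_x = 27 ≠ 0.
  x = 1: f_y(1, y) = 6*y**2 - 6*y; vanishes at y ∈ {0, 1}. (1, 0): f_x = 48 ≠ 0; (1, 1): f_x = 47 ≠ 0.
  x = 2: f_y(2, y) = 6*y**2 - 8*y; vanishes at y ∈ {0}. (2, 0): f_x = 75 ≠ 0.
  x = 3: f_y(3, y) = 6*y**2 - 10*y; vanishes at y ∈ {0}. (3, 0): f_x = 108 ≠ 0.
  x = 4: f_y(4, y) = 6*y**2 - 12*y; vanishes at y ∈ {0, 2}. (4, 0): f_x = 147 ≠ 0; (4, 2): f_x = 143 ≠ 0.
Only singular point on the grid: (-3, 0).
Classify: substitute x = -3 + u, y = 0 + v and expand: f = u**3 - u*v**2 + 2*v**3 + v**2.
No constant or linear terms (consistent with a singular point). Quadratic part: v**2. Cubic part: u**3 - u*v**2 + 2*v**3.
The quadratic part v**2 is a perfect square, so there is a single (double) tangent line v = 0, i.e. y = 0. Restricting the cubic part to that line (v = 0) leaves u**3 ≠ 0, so f is not divisible by v and the branch is v² ≈ -u**3 to lowest order — this is a cusp.
Classification: cusp.
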